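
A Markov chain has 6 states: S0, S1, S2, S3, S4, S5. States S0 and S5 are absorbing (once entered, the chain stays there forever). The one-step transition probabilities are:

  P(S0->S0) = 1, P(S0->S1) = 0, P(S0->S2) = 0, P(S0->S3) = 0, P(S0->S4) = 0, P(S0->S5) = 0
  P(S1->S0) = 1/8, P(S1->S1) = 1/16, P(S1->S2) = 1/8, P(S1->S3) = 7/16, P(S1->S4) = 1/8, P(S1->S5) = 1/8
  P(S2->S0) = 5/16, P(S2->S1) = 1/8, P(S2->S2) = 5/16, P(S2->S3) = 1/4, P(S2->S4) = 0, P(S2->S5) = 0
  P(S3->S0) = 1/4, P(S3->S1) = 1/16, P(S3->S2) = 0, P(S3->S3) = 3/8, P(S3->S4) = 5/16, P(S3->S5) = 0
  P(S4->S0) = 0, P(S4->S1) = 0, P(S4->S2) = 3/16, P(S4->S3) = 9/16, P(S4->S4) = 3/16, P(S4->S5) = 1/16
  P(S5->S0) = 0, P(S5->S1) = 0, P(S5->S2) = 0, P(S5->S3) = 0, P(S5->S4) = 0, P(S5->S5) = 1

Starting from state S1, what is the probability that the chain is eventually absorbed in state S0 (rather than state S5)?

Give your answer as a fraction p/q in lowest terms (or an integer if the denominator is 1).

Answer: 8733/11128

Derivation:
Let a_i = P(absorbed in S0 | start in state i).
Boundary conditions: a_S0 = 1, a_S5 = 0.
For each transient state i, a_i = sum_j P(i->j) * a_j:
  a_S1 = 1/8*a_S0 + 1/16*a_S1 + 1/8*a_S2 + 7/16*a_S3 + 1/8*a_S4 + 1/8*a_S5
  a_S2 = 5/16*a_S0 + 1/8*a_S1 + 5/16*a_S2 + 1/4*a_S3 + 0*a_S4 + 0*a_S5
  a_S3 = 1/4*a_S0 + 1/16*a_S1 + 0*a_S2 + 3/8*a_S3 + 5/16*a_S4 + 0*a_S5
  a_S4 = 0*a_S0 + 0*a_S1 + 3/16*a_S2 + 9/16*a_S3 + 3/16*a_S4 + 1/16*a_S5

Substituting a_S0 = 1 and a_S5 = 0, rearrange to (I - Q) a = r where r[i] = P(i -> S0):
  [15/16, -1/8, -7/16, -1/8] . (a_S1, a_S2, a_S3, a_S4) = 1/8
  [-1/8, 11/16, -1/4, 0] . (a_S1, a_S2, a_S3, a_S4) = 5/16
  [-1/16, 0, 5/8, -5/16] . (a_S1, a_S2, a_S3, a_S4) = 1/4
  [0, -3/16, -9/16, 13/16] . (a_S1, a_S2, a_S3, a_S4) = 0

Solving yields:
  a_S1 = 8733/11128
  a_S2 = 5133/5564
  a_S3 = 9955/11128
  a_S4 = 9261/11128

Starting state is S1, so the absorption probability is a_S1 = 8733/11128.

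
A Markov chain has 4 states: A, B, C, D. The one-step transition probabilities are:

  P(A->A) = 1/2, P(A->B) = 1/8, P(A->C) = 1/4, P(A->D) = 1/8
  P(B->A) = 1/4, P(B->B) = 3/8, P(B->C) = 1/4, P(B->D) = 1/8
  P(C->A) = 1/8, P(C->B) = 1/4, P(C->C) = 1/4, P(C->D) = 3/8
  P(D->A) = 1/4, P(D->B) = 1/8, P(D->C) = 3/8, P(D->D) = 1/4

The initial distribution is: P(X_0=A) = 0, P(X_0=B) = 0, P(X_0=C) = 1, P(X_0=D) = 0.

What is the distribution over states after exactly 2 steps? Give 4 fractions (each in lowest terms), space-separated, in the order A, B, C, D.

Answer: 1/4 7/32 19/64 15/64

Derivation:
Propagating the distribution step by step (d_{t+1} = d_t * P):
d_0 = (A=0, B=0, C=1, D=0)
  d_1[A] = 0*1/2 + 0*1/4 + 1*1/8 + 0*1/4 = 1/8
  d_1[B] = 0*1/8 + 0*3/8 + 1*1/4 + 0*1/8 = 1/4
  d_1[C] = 0*1/4 + 0*1/4 + 1*1/4 + 0*3/8 = 1/4
  d_1[D] = 0*1/8 + 0*1/8 + 1*3/8 + 0*1/4 = 3/8
d_1 = (A=1/8, B=1/4, C=1/4, D=3/8)
  d_2[A] = 1/8*1/2 + 1/4*1/4 + 1/4*1/8 + 3/8*1/4 = 1/4
  d_2[B] = 1/8*1/8 + 1/4*3/8 + 1/4*1/4 + 3/8*1/8 = 7/32
  d_2[C] = 1/8*1/4 + 1/4*1/4 + 1/4*1/4 + 3/8*3/8 = 19/64
  d_2[D] = 1/8*1/8 + 1/4*1/8 + 1/4*3/8 + 3/8*1/4 = 15/64
d_2 = (A=1/4, B=7/32, C=19/64, D=15/64)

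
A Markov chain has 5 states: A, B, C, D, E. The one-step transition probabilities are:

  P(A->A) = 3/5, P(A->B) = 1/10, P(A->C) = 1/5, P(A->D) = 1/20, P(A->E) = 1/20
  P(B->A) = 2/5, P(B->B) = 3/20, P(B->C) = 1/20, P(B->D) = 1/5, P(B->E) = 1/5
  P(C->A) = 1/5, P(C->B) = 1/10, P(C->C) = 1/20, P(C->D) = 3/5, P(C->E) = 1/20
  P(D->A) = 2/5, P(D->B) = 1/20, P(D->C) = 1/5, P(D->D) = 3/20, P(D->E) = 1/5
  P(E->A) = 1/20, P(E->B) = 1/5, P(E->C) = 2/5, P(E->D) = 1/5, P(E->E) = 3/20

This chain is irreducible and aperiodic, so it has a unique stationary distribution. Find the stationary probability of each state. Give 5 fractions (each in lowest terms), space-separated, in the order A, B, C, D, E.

The stationary distribution satisfies pi = pi * P, i.e.:
  pi_A = 3/5*pi_A + 2/5*pi_B + 1/5*pi_C + 2/5*pi_D + 1/20*pi_E
  pi_B = 1/10*pi_A + 3/20*pi_B + 1/10*pi_C + 1/20*pi_D + 1/5*pi_E
  pi_C = 1/5*pi_A + 1/20*pi_B + 1/20*pi_C + 1/5*pi_D + 2/5*pi_E
  pi_D = 1/20*pi_A + 1/5*pi_B + 3/5*pi_C + 3/20*pi_D + 1/5*pi_E
  pi_E = 1/20*pi_A + 1/5*pi_B + 1/20*pi_C + 1/5*pi_D + 3/20*pi_E
with normalization: pi_A + pi_B + pi_C + pi_D + pi_E = 1.

Using the first 4 balance equations plus normalization, the linear system A*pi = b is:
  [-2/5, 2/5, 1/5, 2/5, 1/20] . pi = 0
  [1/10, -17/20, 1/10, 1/20, 1/5] . pi = 0
  [1/5, 1/20, -19/20, 1/5, 2/5] . pi = 0
  [1/20, 1/5, 3/5, -17/20, 1/5] . pi = 0
  [1, 1, 1, 1, 1] . pi = 1

Solving yields:
  pi_A = 2597/6354
  pi_B = 14137/133434
  pi_C = 1135/6354
  pi_D = 3815/19062
  pi_E = 790/7413

Verification (pi * P):
  2597/6354*3/5 + 14137/133434*2/5 + 1135/6354*1/5 + 3815/19062*2/5 + 790/7413*1/20 = 2597/6354 = pi_A  (ok)
  2597/6354*1/10 + 14137/133434*3/20 + 1135/6354*1/10 + 3815/19062*1/20 + 790/7413*1/5 = 14137/133434 = pi_B  (ok)
  2597/6354*1/5 + 14137/133434*1/20 + 1135/6354*1/20 + 3815/19062*1/5 + 790/7413*2/5 = 1135/6354 = pi_C  (ok)
  2597/6354*1/20 + 14137/133434*1/5 + 1135/6354*3/5 + 3815/19062*3/20 + 790/7413*1/5 = 3815/19062 = pi_D  (ok)
  2597/6354*1/20 + 14137/133434*1/5 + 1135/6354*1/20 + 3815/19062*1/5 + 790/7413*3/20 = 790/7413 = pi_E  (ok)

Answer: 2597/6354 14137/133434 1135/6354 3815/19062 790/7413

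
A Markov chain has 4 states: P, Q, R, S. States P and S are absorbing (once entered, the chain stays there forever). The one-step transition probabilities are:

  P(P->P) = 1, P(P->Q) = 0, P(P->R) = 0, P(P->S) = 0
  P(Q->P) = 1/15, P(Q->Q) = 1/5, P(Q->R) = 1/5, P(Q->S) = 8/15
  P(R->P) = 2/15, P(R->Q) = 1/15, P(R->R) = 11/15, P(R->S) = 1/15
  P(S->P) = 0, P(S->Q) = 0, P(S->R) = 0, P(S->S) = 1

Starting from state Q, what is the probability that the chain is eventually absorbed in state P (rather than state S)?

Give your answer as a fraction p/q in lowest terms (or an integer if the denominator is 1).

Let a_i = P(absorbed in P | start in state i).
Boundary conditions: a_P = 1, a_S = 0.
For each transient state i, a_i = sum_j P(i->j) * a_j:
  a_Q = 1/15*a_P + 1/5*a_Q + 1/5*a_R + 8/15*a_S
  a_R = 2/15*a_P + 1/15*a_Q + 11/15*a_R + 1/15*a_S

Substituting a_P = 1 and a_S = 0, rearrange to (I - Q) a = r where r[i] = P(i -> P):
  [4/5, -1/5] . (a_Q, a_R) = 1/15
  [-1/15, 4/15] . (a_Q, a_R) = 2/15

Solving yields:
  a_Q = 2/9
  a_R = 5/9

Starting state is Q, so the absorption probability is a_Q = 2/9.

Answer: 2/9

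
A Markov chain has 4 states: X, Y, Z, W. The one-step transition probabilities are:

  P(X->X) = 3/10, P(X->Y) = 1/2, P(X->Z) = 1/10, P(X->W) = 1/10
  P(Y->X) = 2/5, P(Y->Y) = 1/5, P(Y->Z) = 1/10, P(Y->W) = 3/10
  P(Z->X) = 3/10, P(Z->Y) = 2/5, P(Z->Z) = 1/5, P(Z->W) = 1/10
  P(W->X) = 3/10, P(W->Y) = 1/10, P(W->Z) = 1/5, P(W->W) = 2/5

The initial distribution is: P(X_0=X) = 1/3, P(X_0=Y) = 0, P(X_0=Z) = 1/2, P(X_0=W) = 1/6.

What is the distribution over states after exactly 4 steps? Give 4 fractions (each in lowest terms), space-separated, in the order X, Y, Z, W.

Answer: 9917/30000 607/2000 2727/20000 551/2400

Derivation:
Propagating the distribution step by step (d_{t+1} = d_t * P):
d_0 = (X=1/3, Y=0, Z=1/2, W=1/6)
  d_1[X] = 1/3*3/10 + 0*2/5 + 1/2*3/10 + 1/6*3/10 = 3/10
  d_1[Y] = 1/3*1/2 + 0*1/5 + 1/2*2/5 + 1/6*1/10 = 23/60
  d_1[Z] = 1/3*1/10 + 0*1/10 + 1/2*1/5 + 1/6*1/5 = 1/6
  d_1[W] = 1/3*1/10 + 0*3/10 + 1/2*1/10 + 1/6*2/5 = 3/20
d_1 = (X=3/10, Y=23/60, Z=1/6, W=3/20)
  d_2[X] = 3/10*3/10 + 23/60*2/5 + 1/6*3/10 + 3/20*3/10 = 203/600
  d_2[Y] = 3/10*1/2 + 23/60*1/5 + 1/6*2/5 + 3/20*1/10 = 37/120
  d_2[Z] = 3/10*1/10 + 23/60*1/10 + 1/6*1/5 + 3/20*1/5 = 79/600
  d_2[W] = 3/10*1/10 + 23/60*3/10 + 1/6*1/10 + 3/20*2/5 = 133/600
d_2 = (X=203/600, Y=37/120, Z=79/600, W=133/600)
  d_3[X] = 203/600*3/10 + 37/120*2/5 + 79/600*3/10 + 133/600*3/10 = 397/1200
  d_3[Y] = 203/600*1/2 + 37/120*1/5 + 79/600*2/5 + 133/600*1/10 = 917/3000
  d_3[Z] = 203/600*1/10 + 37/120*1/10 + 79/600*1/5 + 133/600*1/5 = 203/1500
  d_3[W] = 203/600*1/10 + 37/120*3/10 + 79/600*1/10 + 133/600*2/5 = 1369/6000
d_3 = (X=397/1200, Y=917/3000, Z=203/1500, W=1369/6000)
  d_4[X] = 397/1200*3/10 + 917/3000*2/5 + 203/1500*3/10 + 1369/6000*3/10 = 9917/30000
  d_4[Y] = 397/1200*1/2 + 917/3000*1/5 + 203/1500*2/5 + 1369/6000*1/10 = 607/2000
  d_4[Z] = 397/1200*1/10 + 917/3000*1/10 + 203/1500*1/5 + 1369/6000*1/5 = 2727/20000
  d_4[W] = 397/1200*1/10 + 917/3000*3/10 + 203/1500*1/10 + 1369/6000*2/5 = 551/2400
d_4 = (X=9917/30000, Y=607/2000, Z=2727/20000, W=551/2400)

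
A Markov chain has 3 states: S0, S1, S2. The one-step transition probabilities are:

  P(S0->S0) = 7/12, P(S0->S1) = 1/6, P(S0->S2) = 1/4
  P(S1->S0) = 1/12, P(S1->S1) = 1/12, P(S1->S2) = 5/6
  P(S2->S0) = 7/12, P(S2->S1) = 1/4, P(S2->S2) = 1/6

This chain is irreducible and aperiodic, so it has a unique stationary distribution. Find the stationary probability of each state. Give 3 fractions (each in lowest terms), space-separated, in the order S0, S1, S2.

Answer: 40/81 29/162 53/162

Derivation:
The stationary distribution satisfies pi = pi * P, i.e.:
  pi_S0 = 7/12*pi_S0 + 1/12*pi_S1 + 7/12*pi_S2
  pi_S1 = 1/6*pi_S0 + 1/12*pi_S1 + 1/4*pi_S2
  pi_S2 = 1/4*pi_S0 + 5/6*pi_S1 + 1/6*pi_S2
with normalization: pi_S0 + pi_S1 + pi_S2 = 1.

Using the first 2 balance equations plus normalization, the linear system A*pi = b is:
  [-5/12, 1/12, 7/12] . pi = 0
  [1/6, -11/12, 1/4] . pi = 0
  [1, 1, 1] . pi = 1

Solving yields:
  pi_S0 = 40/81
  pi_S1 = 29/162
  pi_S2 = 53/162

Verification (pi * P):
  40/81*7/12 + 29/162*1/12 + 53/162*7/12 = 40/81 = pi_S0  (ok)
  40/81*1/6 + 29/162*1/12 + 53/162*1/4 = 29/162 = pi_S1  (ok)
  40/81*1/4 + 29/162*5/6 + 53/162*1/6 = 53/162 = pi_S2  (ok)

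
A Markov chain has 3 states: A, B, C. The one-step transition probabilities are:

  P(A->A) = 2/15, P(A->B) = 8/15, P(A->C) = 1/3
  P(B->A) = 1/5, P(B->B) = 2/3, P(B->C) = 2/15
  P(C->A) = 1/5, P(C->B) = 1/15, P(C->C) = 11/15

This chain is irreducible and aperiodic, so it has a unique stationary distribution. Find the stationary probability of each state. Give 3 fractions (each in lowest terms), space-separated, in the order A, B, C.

Answer: 3/16 37/96 41/96

Derivation:
The stationary distribution satisfies pi = pi * P, i.e.:
  pi_A = 2/15*pi_A + 1/5*pi_B + 1/5*pi_C
  pi_B = 8/15*pi_A + 2/3*pi_B + 1/15*pi_C
  pi_C = 1/3*pi_A + 2/15*pi_B + 11/15*pi_C
with normalization: pi_A + pi_B + pi_C = 1.

Using the first 2 balance equations plus normalization, the linear system A*pi = b is:
  [-13/15, 1/5, 1/5] . pi = 0
  [8/15, -1/3, 1/15] . pi = 0
  [1, 1, 1] . pi = 1

Solving yields:
  pi_A = 3/16
  pi_B = 37/96
  pi_C = 41/96

Verification (pi * P):
  3/16*2/15 + 37/96*1/5 + 41/96*1/5 = 3/16 = pi_A  (ok)
  3/16*8/15 + 37/96*2/3 + 41/96*1/15 = 37/96 = pi_B  (ok)
  3/16*1/3 + 37/96*2/15 + 41/96*11/15 = 41/96 = pi_C  (ok)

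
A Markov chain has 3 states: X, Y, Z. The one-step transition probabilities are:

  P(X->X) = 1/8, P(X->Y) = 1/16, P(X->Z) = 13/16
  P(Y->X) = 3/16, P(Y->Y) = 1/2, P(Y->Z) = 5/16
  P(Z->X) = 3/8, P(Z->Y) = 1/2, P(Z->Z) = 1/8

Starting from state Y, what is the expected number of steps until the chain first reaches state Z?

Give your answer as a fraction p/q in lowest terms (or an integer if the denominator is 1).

Let h_i = expected steps to first reach Z from state i.
Boundary: h_Z = 0.
First-step equations for the other states:
  h_X = 1 + 1/8*h_X + 1/16*h_Y + 13/16*h_Z
  h_Y = 1 + 3/16*h_X + 1/2*h_Y + 5/16*h_Z

Substituting h_Z = 0 and rearranging gives the linear system (I - Q) h = 1:
  [7/8, -1/16] . (h_X, h_Y) = 1
  [-3/16, 1/2] . (h_X, h_Y) = 1

Solving yields:
  h_X = 144/109
  h_Y = 272/109

Starting state is Y, so the expected hitting time is h_Y = 272/109.

Answer: 272/109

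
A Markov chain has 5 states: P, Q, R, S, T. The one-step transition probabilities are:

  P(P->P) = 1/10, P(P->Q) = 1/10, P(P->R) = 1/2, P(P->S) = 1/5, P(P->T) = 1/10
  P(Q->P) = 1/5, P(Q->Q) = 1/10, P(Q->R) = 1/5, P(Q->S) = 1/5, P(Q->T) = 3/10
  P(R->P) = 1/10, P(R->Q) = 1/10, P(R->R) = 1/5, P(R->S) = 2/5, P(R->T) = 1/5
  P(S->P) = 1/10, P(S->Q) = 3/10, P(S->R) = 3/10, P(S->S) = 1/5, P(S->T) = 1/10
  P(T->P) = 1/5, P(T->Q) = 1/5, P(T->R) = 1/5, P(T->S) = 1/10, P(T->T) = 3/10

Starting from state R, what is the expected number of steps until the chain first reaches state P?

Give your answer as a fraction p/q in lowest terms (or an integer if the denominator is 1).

Answer: 10780/1493

Derivation:
Let h_i = expected steps to first reach P from state i.
Boundary: h_P = 0.
First-step equations for the other states:
  h_Q = 1 + 1/5*h_P + 1/10*h_Q + 1/5*h_R + 1/5*h_S + 3/10*h_T
  h_R = 1 + 1/10*h_P + 1/10*h_Q + 1/5*h_R + 2/5*h_S + 1/5*h_T
  h_S = 1 + 1/10*h_P + 3/10*h_Q + 3/10*h_R + 1/5*h_S + 1/10*h_T
  h_T = 1 + 1/5*h_P + 1/5*h_Q + 1/5*h_R + 1/10*h_S + 3/10*h_T

Substituting h_P = 0 and rearranging gives the linear system (I - Q) h = 1:
  [9/10, -1/5, -1/5, -3/10] . (h_Q, h_R, h_S, h_T) = 1
  [-1/10, 4/5, -2/5, -1/5] . (h_Q, h_R, h_S, h_T) = 1
  [-3/10, -3/10, 4/5, -1/10] . (h_Q, h_R, h_S, h_T) = 1
  [-1/5, -1/5, -1/10, 7/10] . (h_Q, h_R, h_S, h_T) = 1

Solving yields:
  h_Q = 9590/1493
  h_R = 10780/1493
  h_S = 10690/1493
  h_T = 9480/1493

Starting state is R, so the expected hitting time is h_R = 10780/1493.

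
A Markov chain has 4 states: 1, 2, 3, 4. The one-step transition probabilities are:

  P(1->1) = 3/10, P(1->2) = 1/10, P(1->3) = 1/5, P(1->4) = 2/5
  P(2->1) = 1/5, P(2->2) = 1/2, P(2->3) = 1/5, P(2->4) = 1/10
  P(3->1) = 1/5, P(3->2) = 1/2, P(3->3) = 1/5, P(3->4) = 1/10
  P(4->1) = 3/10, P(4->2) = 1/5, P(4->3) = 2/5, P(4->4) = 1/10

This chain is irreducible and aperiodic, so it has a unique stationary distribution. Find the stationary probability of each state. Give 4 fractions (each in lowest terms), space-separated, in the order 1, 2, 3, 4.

The stationary distribution satisfies pi = pi * P, i.e.:
  pi_1 = 3/10*pi_1 + 1/5*pi_2 + 1/5*pi_3 + 3/10*pi_4
  pi_2 = 1/10*pi_1 + 1/2*pi_2 + 1/2*pi_3 + 1/5*pi_4
  pi_3 = 1/5*pi_1 + 1/5*pi_2 + 1/5*pi_3 + 2/5*pi_4
  pi_4 = 2/5*pi_1 + 1/10*pi_2 + 1/10*pi_3 + 1/10*pi_4
with normalization: pi_1 + pi_2 + pi_3 + pi_4 = 1.

Using the first 3 balance equations plus normalization, the linear system A*pi = b is:
  [-7/10, 1/5, 1/5, 3/10] . pi = 0
  [1/10, -1/2, 1/2, 1/5] . pi = 0
  [1/5, 1/5, -4/5, 2/5] . pi = 0
  [1, 1, 1, 1] . pi = 1

Solving yields:
  pi_1 = 7/29
  pi_2 = 51/145
  pi_3 = 34/145
  pi_4 = 5/29

Verification (pi * P):
  7/29*3/10 + 51/145*1/5 + 34/145*1/5 + 5/29*3/10 = 7/29 = pi_1  (ok)
  7/29*1/10 + 51/145*1/2 + 34/145*1/2 + 5/29*1/5 = 51/145 = pi_2  (ok)
  7/29*1/5 + 51/145*1/5 + 34/145*1/5 + 5/29*2/5 = 34/145 = pi_3  (ok)
  7/29*2/5 + 51/145*1/10 + 34/145*1/10 + 5/29*1/10 = 5/29 = pi_4  (ok)

Answer: 7/29 51/145 34/145 5/29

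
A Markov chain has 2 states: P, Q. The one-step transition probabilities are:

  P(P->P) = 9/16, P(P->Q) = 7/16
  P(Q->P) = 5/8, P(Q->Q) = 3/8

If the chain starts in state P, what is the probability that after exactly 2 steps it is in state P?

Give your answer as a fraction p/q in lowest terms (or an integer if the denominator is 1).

Answer: 151/256

Derivation:
Computing P^2 by repeated multiplication:
P^1 =
  P: [9/16, 7/16]
  Q: [5/8, 3/8]
P^2 =
  P: [151/256, 105/256]
  Q: [75/128, 53/128]

(P^2)[P -> P] = 151/256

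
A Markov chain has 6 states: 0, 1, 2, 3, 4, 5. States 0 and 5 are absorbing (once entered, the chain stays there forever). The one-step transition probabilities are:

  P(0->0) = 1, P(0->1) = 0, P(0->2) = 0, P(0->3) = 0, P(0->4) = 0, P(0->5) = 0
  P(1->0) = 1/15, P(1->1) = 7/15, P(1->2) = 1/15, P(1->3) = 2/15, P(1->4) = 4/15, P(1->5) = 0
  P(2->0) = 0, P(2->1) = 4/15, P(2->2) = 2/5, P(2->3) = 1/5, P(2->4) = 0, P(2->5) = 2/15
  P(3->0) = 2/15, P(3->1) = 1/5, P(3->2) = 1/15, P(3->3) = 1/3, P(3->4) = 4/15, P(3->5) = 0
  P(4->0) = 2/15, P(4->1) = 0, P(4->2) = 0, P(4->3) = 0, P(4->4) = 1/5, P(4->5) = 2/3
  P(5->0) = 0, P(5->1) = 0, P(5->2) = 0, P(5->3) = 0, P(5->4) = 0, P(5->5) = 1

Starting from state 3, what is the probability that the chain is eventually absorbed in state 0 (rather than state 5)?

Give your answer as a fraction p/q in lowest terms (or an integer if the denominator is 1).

Answer: 233/585

Derivation:
Let a_i = P(absorbed in 0 | start in state i).
Boundary conditions: a_0 = 1, a_5 = 0.
For each transient state i, a_i = sum_j P(i->j) * a_j:
  a_1 = 1/15*a_0 + 7/15*a_1 + 1/15*a_2 + 2/15*a_3 + 4/15*a_4 + 0*a_5
  a_2 = 0*a_0 + 4/15*a_1 + 2/5*a_2 + 1/5*a_3 + 0*a_4 + 2/15*a_5
  a_3 = 2/15*a_0 + 1/5*a_1 + 1/15*a_2 + 1/3*a_3 + 4/15*a_4 + 0*a_5
  a_4 = 2/15*a_0 + 0*a_1 + 0*a_2 + 0*a_3 + 1/5*a_4 + 2/3*a_5

Substituting a_0 = 1 and a_5 = 0, rearrange to (I - Q) a = r where r[i] = P(i -> 0):
  [8/15, -1/15, -2/15, -4/15] . (a_1, a_2, a_3, a_4) = 1/15
  [-4/15, 3/5, -1/5, 0] . (a_1, a_2, a_3, a_4) = 0
  [-1/5, -1/15, 2/3, -4/15] . (a_1, a_2, a_3, a_4) = 2/15
  [0, 0, 0, 4/5] . (a_1, a_2, a_3, a_4) = 2/15

Solving yields:
  a_1 = 67/195
  a_2 = 167/585
  a_3 = 233/585
  a_4 = 1/6

Starting state is 3, so the absorption probability is a_3 = 233/585.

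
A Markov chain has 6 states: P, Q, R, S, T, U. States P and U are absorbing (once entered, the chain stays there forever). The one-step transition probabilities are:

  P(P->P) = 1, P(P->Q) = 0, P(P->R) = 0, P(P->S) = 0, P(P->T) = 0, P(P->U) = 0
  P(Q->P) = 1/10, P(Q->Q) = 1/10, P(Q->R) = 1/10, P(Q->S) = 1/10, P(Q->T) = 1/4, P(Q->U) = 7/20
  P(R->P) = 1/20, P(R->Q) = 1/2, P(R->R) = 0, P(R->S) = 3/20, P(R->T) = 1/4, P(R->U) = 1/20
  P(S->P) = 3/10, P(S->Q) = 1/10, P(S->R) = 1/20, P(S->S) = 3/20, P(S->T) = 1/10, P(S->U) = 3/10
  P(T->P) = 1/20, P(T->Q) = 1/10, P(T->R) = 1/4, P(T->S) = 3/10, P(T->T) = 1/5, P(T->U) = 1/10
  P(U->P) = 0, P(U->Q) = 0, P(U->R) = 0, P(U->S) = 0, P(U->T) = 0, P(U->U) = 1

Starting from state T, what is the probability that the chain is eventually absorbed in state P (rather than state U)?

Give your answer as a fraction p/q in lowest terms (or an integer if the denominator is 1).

Answer: 6512/16745

Derivation:
Let a_i = P(absorbed in P | start in state i).
Boundary conditions: a_P = 1, a_U = 0.
For each transient state i, a_i = sum_j P(i->j) * a_j:
  a_Q = 1/10*a_P + 1/10*a_Q + 1/10*a_R + 1/10*a_S + 1/4*a_T + 7/20*a_U
  a_R = 1/20*a_P + 1/2*a_Q + 0*a_R + 3/20*a_S + 1/4*a_T + 1/20*a_U
  a_S = 3/10*a_P + 1/10*a_Q + 1/20*a_R + 3/20*a_S + 1/10*a_T + 3/10*a_U
  a_T = 1/20*a_P + 1/10*a_Q + 1/4*a_R + 3/10*a_S + 1/5*a_T + 1/10*a_U

Substituting a_P = 1 and a_U = 0, rearrange to (I - Q) a = r where r[i] = P(i -> P):
  [9/10, -1/10, -1/10, -1/4] . (a_Q, a_R, a_S, a_T) = 1/10
  [-1/2, 1, -3/20, -1/4] . (a_Q, a_R, a_S, a_T) = 1/20
  [-1/10, -1/20, 17/20, -1/10] . (a_Q, a_R, a_S, a_T) = 3/10
  [-1/10, -1/4, -3/10, 4/5] . (a_Q, a_R, a_S, a_T) = 1/20

Solving yields:
  a_Q = 5211/16745
  a_R = 6219/16745
  a_S = 1531/3349
  a_T = 6512/16745

Starting state is T, so the absorption probability is a_T = 6512/16745.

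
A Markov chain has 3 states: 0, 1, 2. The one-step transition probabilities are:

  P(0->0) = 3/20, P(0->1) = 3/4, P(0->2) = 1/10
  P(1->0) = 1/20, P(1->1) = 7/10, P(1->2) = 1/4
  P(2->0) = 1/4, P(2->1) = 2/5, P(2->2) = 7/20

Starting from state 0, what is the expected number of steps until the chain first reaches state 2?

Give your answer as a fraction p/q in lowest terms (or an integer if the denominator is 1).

Let h_i = expected steps to first reach 2 from state i.
Boundary: h_2 = 0.
First-step equations for the other states:
  h_0 = 1 + 3/20*h_0 + 3/4*h_1 + 1/10*h_2
  h_1 = 1 + 1/20*h_0 + 7/10*h_1 + 1/4*h_2

Substituting h_2 = 0 and rearranging gives the linear system (I - Q) h = 1:
  [17/20, -3/4] . (h_0, h_1) = 1
  [-1/20, 3/10] . (h_0, h_1) = 1

Solving yields:
  h_0 = 140/29
  h_1 = 120/29

Starting state is 0, so the expected hitting time is h_0 = 140/29.

Answer: 140/29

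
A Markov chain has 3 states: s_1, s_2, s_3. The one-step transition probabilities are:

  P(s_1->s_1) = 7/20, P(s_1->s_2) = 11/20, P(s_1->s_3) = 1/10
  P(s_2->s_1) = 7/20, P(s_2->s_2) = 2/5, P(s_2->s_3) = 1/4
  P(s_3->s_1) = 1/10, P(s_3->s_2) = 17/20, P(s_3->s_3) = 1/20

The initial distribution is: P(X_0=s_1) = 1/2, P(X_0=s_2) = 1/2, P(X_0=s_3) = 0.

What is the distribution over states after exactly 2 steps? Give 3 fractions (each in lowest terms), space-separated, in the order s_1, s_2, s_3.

Answer: 49/160 17/32 13/80

Derivation:
Propagating the distribution step by step (d_{t+1} = d_t * P):
d_0 = (s_1=1/2, s_2=1/2, s_3=0)
  d_1[s_1] = 1/2*7/20 + 1/2*7/20 + 0*1/10 = 7/20
  d_1[s_2] = 1/2*11/20 + 1/2*2/5 + 0*17/20 = 19/40
  d_1[s_3] = 1/2*1/10 + 1/2*1/4 + 0*1/20 = 7/40
d_1 = (s_1=7/20, s_2=19/40, s_3=7/40)
  d_2[s_1] = 7/20*7/20 + 19/40*7/20 + 7/40*1/10 = 49/160
  d_2[s_2] = 7/20*11/20 + 19/40*2/5 + 7/40*17/20 = 17/32
  d_2[s_3] = 7/20*1/10 + 19/40*1/4 + 7/40*1/20 = 13/80
d_2 = (s_1=49/160, s_2=17/32, s_3=13/80)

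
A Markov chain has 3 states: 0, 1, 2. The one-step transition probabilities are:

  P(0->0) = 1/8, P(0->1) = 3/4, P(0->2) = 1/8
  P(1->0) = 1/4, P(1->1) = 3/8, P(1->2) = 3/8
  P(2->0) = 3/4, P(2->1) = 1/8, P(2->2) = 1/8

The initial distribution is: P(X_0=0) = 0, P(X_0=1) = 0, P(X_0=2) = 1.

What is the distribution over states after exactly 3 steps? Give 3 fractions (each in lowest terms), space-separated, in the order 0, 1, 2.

Propagating the distribution step by step (d_{t+1} = d_t * P):
d_0 = (0=0, 1=0, 2=1)
  d_1[0] = 0*1/8 + 0*1/4 + 1*3/4 = 3/4
  d_1[1] = 0*3/4 + 0*3/8 + 1*1/8 = 1/8
  d_1[2] = 0*1/8 + 0*3/8 + 1*1/8 = 1/8
d_1 = (0=3/4, 1=1/8, 2=1/8)
  d_2[0] = 3/4*1/8 + 1/8*1/4 + 1/8*3/4 = 7/32
  d_2[1] = 3/4*3/4 + 1/8*3/8 + 1/8*1/8 = 5/8
  d_2[2] = 3/4*1/8 + 1/8*3/8 + 1/8*1/8 = 5/32
d_2 = (0=7/32, 1=5/8, 2=5/32)
  d_3[0] = 7/32*1/8 + 5/8*1/4 + 5/32*3/4 = 77/256
  d_3[1] = 7/32*3/4 + 5/8*3/8 + 5/32*1/8 = 107/256
  d_3[2] = 7/32*1/8 + 5/8*3/8 + 5/32*1/8 = 9/32
d_3 = (0=77/256, 1=107/256, 2=9/32)

Answer: 77/256 107/256 9/32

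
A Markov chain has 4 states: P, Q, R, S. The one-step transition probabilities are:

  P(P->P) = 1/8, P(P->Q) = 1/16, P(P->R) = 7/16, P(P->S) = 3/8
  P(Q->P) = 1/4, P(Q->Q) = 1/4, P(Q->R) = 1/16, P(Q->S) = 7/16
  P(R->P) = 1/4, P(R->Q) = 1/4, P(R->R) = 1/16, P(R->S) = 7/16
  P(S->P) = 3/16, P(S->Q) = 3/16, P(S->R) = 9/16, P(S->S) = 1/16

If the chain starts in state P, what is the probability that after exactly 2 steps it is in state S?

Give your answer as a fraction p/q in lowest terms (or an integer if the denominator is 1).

Computing P^2 by repeated multiplication:
P^1 =
  P: [1/8, 1/16, 7/16, 3/8]
  Q: [1/4, 1/4, 1/16, 7/16]
  R: [1/4, 1/4, 1/16, 7/16]
  S: [3/16, 3/16, 9/16, 1/16]
P^2 =
  P: [27/128, 13/64, 19/64, 37/128]
  Q: [49/256, 45/256, 3/8, 33/128]
  R: [49/256, 45/256, 3/8, 33/128]
  S: [57/256, 27/128, 21/128, 103/256]

(P^2)[P -> S] = 37/128

Answer: 37/128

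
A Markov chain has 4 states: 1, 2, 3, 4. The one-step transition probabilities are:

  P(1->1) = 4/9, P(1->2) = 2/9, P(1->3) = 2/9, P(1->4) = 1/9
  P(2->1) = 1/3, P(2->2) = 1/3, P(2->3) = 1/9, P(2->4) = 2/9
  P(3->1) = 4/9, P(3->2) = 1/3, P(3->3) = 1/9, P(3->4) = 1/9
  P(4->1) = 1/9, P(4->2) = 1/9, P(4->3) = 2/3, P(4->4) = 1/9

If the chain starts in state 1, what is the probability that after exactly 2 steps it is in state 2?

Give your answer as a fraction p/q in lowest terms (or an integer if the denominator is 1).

Computing P^2 by repeated multiplication:
P^1 =
  1: [4/9, 2/9, 2/9, 1/9]
  2: [1/3, 1/3, 1/9, 2/9]
  3: [4/9, 1/3, 1/9, 1/9]
  4: [1/9, 1/9, 2/3, 1/9]
P^2 =
  1: [31/81, 7/27, 2/9, 11/81]
  2: [1/3, 20/81, 22/81, 4/27]
  3: [10/27, 7/27, 2/9, 4/27]
  4: [32/81, 8/27, 5/27, 10/81]

(P^2)[1 -> 2] = 7/27

Answer: 7/27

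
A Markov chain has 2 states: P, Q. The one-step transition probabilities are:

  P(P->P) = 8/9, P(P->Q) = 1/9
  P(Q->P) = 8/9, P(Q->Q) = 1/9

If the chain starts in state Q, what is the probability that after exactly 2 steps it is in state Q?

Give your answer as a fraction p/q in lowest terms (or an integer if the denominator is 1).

Answer: 1/9

Derivation:
Computing P^2 by repeated multiplication:
P^1 =
  P: [8/9, 1/9]
  Q: [8/9, 1/9]
P^2 =
  P: [8/9, 1/9]
  Q: [8/9, 1/9]

(P^2)[Q -> Q] = 1/9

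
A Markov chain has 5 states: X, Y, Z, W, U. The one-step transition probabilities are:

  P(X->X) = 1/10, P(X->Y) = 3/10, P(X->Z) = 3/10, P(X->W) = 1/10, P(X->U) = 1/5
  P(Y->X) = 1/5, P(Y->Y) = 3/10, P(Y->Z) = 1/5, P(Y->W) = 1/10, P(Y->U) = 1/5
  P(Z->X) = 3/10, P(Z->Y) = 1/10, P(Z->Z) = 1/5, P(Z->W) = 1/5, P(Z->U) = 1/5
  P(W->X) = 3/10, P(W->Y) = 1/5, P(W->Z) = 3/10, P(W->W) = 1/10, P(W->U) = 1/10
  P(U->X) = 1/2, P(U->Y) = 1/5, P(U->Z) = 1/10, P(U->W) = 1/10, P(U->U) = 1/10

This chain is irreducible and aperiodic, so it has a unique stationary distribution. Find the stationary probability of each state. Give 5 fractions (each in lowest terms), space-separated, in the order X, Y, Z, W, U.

Answer: 1538/5925 1342/5925 262/1185 1447/11850 2023/11850

Derivation:
The stationary distribution satisfies pi = pi * P, i.e.:
  pi_X = 1/10*pi_X + 1/5*pi_Y + 3/10*pi_Z + 3/10*pi_W + 1/2*pi_U
  pi_Y = 3/10*pi_X + 3/10*pi_Y + 1/10*pi_Z + 1/5*pi_W + 1/5*pi_U
  pi_Z = 3/10*pi_X + 1/5*pi_Y + 1/5*pi_Z + 3/10*pi_W + 1/10*pi_U
  pi_W = 1/10*pi_X + 1/10*pi_Y + 1/5*pi_Z + 1/10*pi_W + 1/10*pi_U
  pi_U = 1/5*pi_X + 1/5*pi_Y + 1/5*pi_Z + 1/10*pi_W + 1/10*pi_U
with normalization: pi_X + pi_Y + pi_Z + pi_W + pi_U = 1.

Using the first 4 balance equations plus normalization, the linear system A*pi = b is:
  [-9/10, 1/5, 3/10, 3/10, 1/2] . pi = 0
  [3/10, -7/10, 1/10, 1/5, 1/5] . pi = 0
  [3/10, 1/5, -4/5, 3/10, 1/10] . pi = 0
  [1/10, 1/10, 1/5, -9/10, 1/10] . pi = 0
  [1, 1, 1, 1, 1] . pi = 1

Solving yields:
  pi_X = 1538/5925
  pi_Y = 1342/5925
  pi_Z = 262/1185
  pi_W = 1447/11850
  pi_U = 2023/11850

Verification (pi * P):
  1538/5925*1/10 + 1342/5925*1/5 + 262/1185*3/10 + 1447/11850*3/10 + 2023/11850*1/2 = 1538/5925 = pi_X  (ok)
  1538/5925*3/10 + 1342/5925*3/10 + 262/1185*1/10 + 1447/11850*1/5 + 2023/11850*1/5 = 1342/5925 = pi_Y  (ok)
  1538/5925*3/10 + 1342/5925*1/5 + 262/1185*1/5 + 1447/11850*3/10 + 2023/11850*1/10 = 262/1185 = pi_Z  (ok)
  1538/5925*1/10 + 1342/5925*1/10 + 262/1185*1/5 + 1447/11850*1/10 + 2023/11850*1/10 = 1447/11850 = pi_W  (ok)
  1538/5925*1/5 + 1342/5925*1/5 + 262/1185*1/5 + 1447/11850*1/10 + 2023/11850*1/10 = 2023/11850 = pi_U  (ok)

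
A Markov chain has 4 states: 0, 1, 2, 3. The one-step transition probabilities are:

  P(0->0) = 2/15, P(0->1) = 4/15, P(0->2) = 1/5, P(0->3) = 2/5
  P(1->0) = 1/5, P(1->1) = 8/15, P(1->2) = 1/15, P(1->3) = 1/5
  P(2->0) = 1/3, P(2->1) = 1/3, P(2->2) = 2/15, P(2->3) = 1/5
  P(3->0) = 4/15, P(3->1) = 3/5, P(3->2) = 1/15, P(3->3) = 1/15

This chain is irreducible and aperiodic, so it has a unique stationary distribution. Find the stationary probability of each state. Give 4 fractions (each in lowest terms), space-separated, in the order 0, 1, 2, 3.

The stationary distribution satisfies pi = pi * P, i.e.:
  pi_0 = 2/15*pi_0 + 1/5*pi_1 + 1/3*pi_2 + 4/15*pi_3
  pi_1 = 4/15*pi_0 + 8/15*pi_1 + 1/3*pi_2 + 3/5*pi_3
  pi_2 = 1/5*pi_0 + 1/15*pi_1 + 2/15*pi_2 + 1/15*pi_3
  pi_3 = 2/5*pi_0 + 1/5*pi_1 + 1/5*pi_2 + 1/15*pi_3
with normalization: pi_0 + pi_1 + pi_2 + pi_3 = 1.

Using the first 3 balance equations plus normalization, the linear system A*pi = b is:
  [-13/15, 1/5, 1/3, 4/15] . pi = 0
  [4/15, -7/15, 1/3, 3/5] . pi = 0
  [1/5, 1/15, -13/15, 1/15] . pi = 0
  [1, 1, 1, 1] . pi = 1

Solving yields:
  pi_0 = 395/1849
  pi_1 = 1739/3698
  pi_2 = 377/3698
  pi_3 = 396/1849

Verification (pi * P):
  395/1849*2/15 + 1739/3698*1/5 + 377/3698*1/3 + 396/1849*4/15 = 395/1849 = pi_0  (ok)
  395/1849*4/15 + 1739/3698*8/15 + 377/3698*1/3 + 396/1849*3/5 = 1739/3698 = pi_1  (ok)
  395/1849*1/5 + 1739/3698*1/15 + 377/3698*2/15 + 396/1849*1/15 = 377/3698 = pi_2  (ok)
  395/1849*2/5 + 1739/3698*1/5 + 377/3698*1/5 + 396/1849*1/15 = 396/1849 = pi_3  (ok)

Answer: 395/1849 1739/3698 377/3698 396/1849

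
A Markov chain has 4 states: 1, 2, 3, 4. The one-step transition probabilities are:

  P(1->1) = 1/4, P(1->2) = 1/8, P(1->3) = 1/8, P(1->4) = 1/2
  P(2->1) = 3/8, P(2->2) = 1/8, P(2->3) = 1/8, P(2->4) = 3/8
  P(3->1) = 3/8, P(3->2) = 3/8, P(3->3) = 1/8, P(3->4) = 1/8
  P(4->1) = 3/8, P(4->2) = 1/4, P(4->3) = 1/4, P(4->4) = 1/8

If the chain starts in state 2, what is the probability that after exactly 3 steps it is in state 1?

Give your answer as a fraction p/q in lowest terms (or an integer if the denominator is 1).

Computing P^3 by repeated multiplication:
P^1 =
  1: [1/4, 1/8, 1/8, 1/2]
  2: [3/8, 1/8, 1/8, 3/8]
  3: [3/8, 3/8, 1/8, 1/8]
  4: [3/8, 1/4, 1/4, 1/8]
P^2 =
  1: [11/32, 7/32, 3/16, 1/4]
  2: [21/64, 13/64, 11/64, 19/64]
  3: [21/64, 11/64, 9/64, 23/64]
  4: [21/64, 13/64, 9/64, 21/64]
P^3 =
  1: [85/256, 13/64, 5/32, 79/256]
  2: [171/512, 105/512, 83/512, 153/512]
  3: [171/512, 105/512, 87/512, 149/512]
  4: [171/512, 103/512, 85/512, 153/512]

(P^3)[2 -> 1] = 171/512

Answer: 171/512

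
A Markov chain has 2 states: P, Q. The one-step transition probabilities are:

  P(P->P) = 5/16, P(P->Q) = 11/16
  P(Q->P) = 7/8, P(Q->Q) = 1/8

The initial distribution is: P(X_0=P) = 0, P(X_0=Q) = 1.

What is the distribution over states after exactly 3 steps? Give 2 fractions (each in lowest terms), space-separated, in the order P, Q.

Propagating the distribution step by step (d_{t+1} = d_t * P):
d_0 = (P=0, Q=1)
  d_1[P] = 0*5/16 + 1*7/8 = 7/8
  d_1[Q] = 0*11/16 + 1*1/8 = 1/8
d_1 = (P=7/8, Q=1/8)
  d_2[P] = 7/8*5/16 + 1/8*7/8 = 49/128
  d_2[Q] = 7/8*11/16 + 1/8*1/8 = 79/128
d_2 = (P=49/128, Q=79/128)
  d_3[P] = 49/128*5/16 + 79/128*7/8 = 1351/2048
  d_3[Q] = 49/128*11/16 + 79/128*1/8 = 697/2048
d_3 = (P=1351/2048, Q=697/2048)

Answer: 1351/2048 697/2048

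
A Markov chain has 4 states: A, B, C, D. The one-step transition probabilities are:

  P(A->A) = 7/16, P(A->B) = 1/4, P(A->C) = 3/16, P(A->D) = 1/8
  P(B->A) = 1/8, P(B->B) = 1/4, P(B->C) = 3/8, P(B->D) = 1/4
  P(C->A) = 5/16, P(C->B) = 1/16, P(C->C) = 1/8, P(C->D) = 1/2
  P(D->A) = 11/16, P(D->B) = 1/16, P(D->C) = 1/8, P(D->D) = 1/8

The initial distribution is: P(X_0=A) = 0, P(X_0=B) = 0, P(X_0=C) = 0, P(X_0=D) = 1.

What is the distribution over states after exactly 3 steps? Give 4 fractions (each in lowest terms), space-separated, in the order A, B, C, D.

Answer: 811/2048 745/4096 831/4096 449/2048

Derivation:
Propagating the distribution step by step (d_{t+1} = d_t * P):
d_0 = (A=0, B=0, C=0, D=1)
  d_1[A] = 0*7/16 + 0*1/8 + 0*5/16 + 1*11/16 = 11/16
  d_1[B] = 0*1/4 + 0*1/4 + 0*1/16 + 1*1/16 = 1/16
  d_1[C] = 0*3/16 + 0*3/8 + 0*1/8 + 1*1/8 = 1/8
  d_1[D] = 0*1/8 + 0*1/4 + 0*1/2 + 1*1/8 = 1/8
d_1 = (A=11/16, B=1/16, C=1/8, D=1/8)
  d_2[A] = 11/16*7/16 + 1/16*1/8 + 1/8*5/16 + 1/8*11/16 = 111/256
  d_2[B] = 11/16*1/4 + 1/16*1/4 + 1/8*1/16 + 1/8*1/16 = 13/64
  d_2[C] = 11/16*3/16 + 1/16*3/8 + 1/8*1/8 + 1/8*1/8 = 47/256
  d_2[D] = 11/16*1/8 + 1/16*1/4 + 1/8*1/2 + 1/8*1/8 = 23/128
d_2 = (A=111/256, B=13/64, C=47/256, D=23/128)
  d_3[A] = 111/256*7/16 + 13/64*1/8 + 47/256*5/16 + 23/128*11/16 = 811/2048
  d_3[B] = 111/256*1/4 + 13/64*1/4 + 47/256*1/16 + 23/128*1/16 = 745/4096
  d_3[C] = 111/256*3/16 + 13/64*3/8 + 47/256*1/8 + 23/128*1/8 = 831/4096
  d_3[D] = 111/256*1/8 + 13/64*1/4 + 47/256*1/2 + 23/128*1/8 = 449/2048
d_3 = (A=811/2048, B=745/4096, C=831/4096, D=449/2048)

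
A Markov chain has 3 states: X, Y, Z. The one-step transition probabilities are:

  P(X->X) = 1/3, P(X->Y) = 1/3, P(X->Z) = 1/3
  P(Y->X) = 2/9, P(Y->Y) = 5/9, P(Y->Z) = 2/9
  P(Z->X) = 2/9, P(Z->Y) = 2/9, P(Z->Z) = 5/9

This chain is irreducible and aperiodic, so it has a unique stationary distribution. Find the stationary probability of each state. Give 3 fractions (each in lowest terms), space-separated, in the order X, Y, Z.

The stationary distribution satisfies pi = pi * P, i.e.:
  pi_X = 1/3*pi_X + 2/9*pi_Y + 2/9*pi_Z
  pi_Y = 1/3*pi_X + 5/9*pi_Y + 2/9*pi_Z
  pi_Z = 1/3*pi_X + 2/9*pi_Y + 5/9*pi_Z
with normalization: pi_X + pi_Y + pi_Z = 1.

Using the first 2 balance equations plus normalization, the linear system A*pi = b is:
  [-2/3, 2/9, 2/9] . pi = 0
  [1/3, -4/9, 2/9] . pi = 0
  [1, 1, 1] . pi = 1

Solving yields:
  pi_X = 1/4
  pi_Y = 3/8
  pi_Z = 3/8

Verification (pi * P):
  1/4*1/3 + 3/8*2/9 + 3/8*2/9 = 1/4 = pi_X  (ok)
  1/4*1/3 + 3/8*5/9 + 3/8*2/9 = 3/8 = pi_Y  (ok)
  1/4*1/3 + 3/8*2/9 + 3/8*5/9 = 3/8 = pi_Z  (ok)

Answer: 1/4 3/8 3/8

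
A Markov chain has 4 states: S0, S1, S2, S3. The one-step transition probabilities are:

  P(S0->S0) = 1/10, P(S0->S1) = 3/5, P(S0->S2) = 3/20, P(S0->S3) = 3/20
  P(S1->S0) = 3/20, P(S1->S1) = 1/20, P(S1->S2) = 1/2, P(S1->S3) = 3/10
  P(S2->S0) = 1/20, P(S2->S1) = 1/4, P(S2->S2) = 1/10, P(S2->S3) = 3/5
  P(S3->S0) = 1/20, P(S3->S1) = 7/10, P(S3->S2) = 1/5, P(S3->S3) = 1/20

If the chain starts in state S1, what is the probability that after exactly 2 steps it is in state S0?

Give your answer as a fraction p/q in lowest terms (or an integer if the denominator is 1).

Computing P^2 by repeated multiplication:
P^1 =
  S0: [1/10, 3/5, 3/20, 3/20]
  S1: [3/20, 1/20, 1/2, 3/10]
  S2: [1/20, 1/4, 1/10, 3/5]
  S3: [1/20, 7/10, 1/5, 1/20]
P^2 =
  S0: [23/200, 93/400, 9/25, 117/400]
  S1: [1/16, 171/400, 63/400, 141/400]
  S2: [31/400, 39/80, 21/80, 69/400]
  S3: [49/400, 3/20, 31/80, 17/50]

(P^2)[S1 -> S0] = 1/16

Answer: 1/16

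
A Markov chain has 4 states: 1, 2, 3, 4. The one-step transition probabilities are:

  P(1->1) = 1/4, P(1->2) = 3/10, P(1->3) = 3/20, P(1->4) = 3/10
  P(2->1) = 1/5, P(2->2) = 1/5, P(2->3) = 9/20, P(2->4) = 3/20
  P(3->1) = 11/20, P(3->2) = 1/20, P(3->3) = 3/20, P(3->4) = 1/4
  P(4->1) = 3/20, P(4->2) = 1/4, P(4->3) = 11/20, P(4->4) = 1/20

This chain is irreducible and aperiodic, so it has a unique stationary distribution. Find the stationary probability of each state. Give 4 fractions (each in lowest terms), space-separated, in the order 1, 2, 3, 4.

Answer: 901/2935 579/2935 3417/11740 2403/11740

Derivation:
The stationary distribution satisfies pi = pi * P, i.e.:
  pi_1 = 1/4*pi_1 + 1/5*pi_2 + 11/20*pi_3 + 3/20*pi_4
  pi_2 = 3/10*pi_1 + 1/5*pi_2 + 1/20*pi_3 + 1/4*pi_4
  pi_3 = 3/20*pi_1 + 9/20*pi_2 + 3/20*pi_3 + 11/20*pi_4
  pi_4 = 3/10*pi_1 + 3/20*pi_2 + 1/4*pi_3 + 1/20*pi_4
with normalization: pi_1 + pi_2 + pi_3 + pi_4 = 1.

Using the first 3 balance equations plus normalization, the linear system A*pi = b is:
  [-3/4, 1/5, 11/20, 3/20] . pi = 0
  [3/10, -4/5, 1/20, 1/4] . pi = 0
  [3/20, 9/20, -17/20, 11/20] . pi = 0
  [1, 1, 1, 1] . pi = 1

Solving yields:
  pi_1 = 901/2935
  pi_2 = 579/2935
  pi_3 = 3417/11740
  pi_4 = 2403/11740

Verification (pi * P):
  901/2935*1/4 + 579/2935*1/5 + 3417/11740*11/20 + 2403/11740*3/20 = 901/2935 = pi_1  (ok)
  901/2935*3/10 + 579/2935*1/5 + 3417/11740*1/20 + 2403/11740*1/4 = 579/2935 = pi_2  (ok)
  901/2935*3/20 + 579/2935*9/20 + 3417/11740*3/20 + 2403/11740*11/20 = 3417/11740 = pi_3  (ok)
  901/2935*3/10 + 579/2935*3/20 + 3417/11740*1/4 + 2403/11740*1/20 = 2403/11740 = pi_4  (ok)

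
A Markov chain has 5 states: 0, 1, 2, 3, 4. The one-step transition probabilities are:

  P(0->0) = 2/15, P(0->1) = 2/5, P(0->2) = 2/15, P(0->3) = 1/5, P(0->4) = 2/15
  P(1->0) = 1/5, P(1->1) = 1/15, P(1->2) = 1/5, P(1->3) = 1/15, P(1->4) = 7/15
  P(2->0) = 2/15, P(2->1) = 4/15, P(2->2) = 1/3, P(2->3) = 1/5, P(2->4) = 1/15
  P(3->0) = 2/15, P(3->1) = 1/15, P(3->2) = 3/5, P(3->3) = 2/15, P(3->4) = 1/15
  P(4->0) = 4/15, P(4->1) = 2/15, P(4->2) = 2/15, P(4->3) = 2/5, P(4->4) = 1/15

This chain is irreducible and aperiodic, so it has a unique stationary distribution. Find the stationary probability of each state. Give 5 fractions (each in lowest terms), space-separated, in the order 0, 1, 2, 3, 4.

The stationary distribution satisfies pi = pi * P, i.e.:
  pi_0 = 2/15*pi_0 + 1/5*pi_1 + 2/15*pi_2 + 2/15*pi_3 + 4/15*pi_4
  pi_1 = 2/5*pi_0 + 1/15*pi_1 + 4/15*pi_2 + 1/15*pi_3 + 2/15*pi_4
  pi_2 = 2/15*pi_0 + 1/5*pi_1 + 1/3*pi_2 + 3/5*pi_3 + 2/15*pi_4
  pi_3 = 1/5*pi_0 + 1/15*pi_1 + 1/5*pi_2 + 2/15*pi_3 + 2/5*pi_4
  pi_4 = 2/15*pi_0 + 7/15*pi_1 + 1/15*pi_2 + 1/15*pi_3 + 1/15*pi_4
with normalization: pi_0 + pi_1 + pi_2 + pi_3 + pi_4 = 1.

Using the first 4 balance equations plus normalization, the linear system A*pi = b is:
  [-13/15, 1/5, 2/15, 2/15, 4/15] . pi = 0
  [2/5, -14/15, 4/15, 1/15, 2/15] . pi = 0
  [2/15, 1/5, -2/3, 3/5, 2/15] . pi = 0
  [1/5, 1/15, 1/5, -13/15, 2/5] . pi = 0
  [1, 1, 1, 1, 1] . pi = 1

Solving yields:
  pi_0 = 10960/65753
  pi_1 = 12592/65753
  pi_2 = 19392/65753
  pi_3 = 12658/65753
  pi_4 = 10151/65753

Verification (pi * P):
  10960/65753*2/15 + 12592/65753*1/5 + 19392/65753*2/15 + 12658/65753*2/15 + 10151/65753*4/15 = 10960/65753 = pi_0  (ok)
  10960/65753*2/5 + 12592/65753*1/15 + 19392/65753*4/15 + 12658/65753*1/15 + 10151/65753*2/15 = 12592/65753 = pi_1  (ok)
  10960/65753*2/15 + 12592/65753*1/5 + 19392/65753*1/3 + 12658/65753*3/5 + 10151/65753*2/15 = 19392/65753 = pi_2  (ok)
  10960/65753*1/5 + 12592/65753*1/15 + 19392/65753*1/5 + 12658/65753*2/15 + 10151/65753*2/5 = 12658/65753 = pi_3  (ok)
  10960/65753*2/15 + 12592/65753*7/15 + 19392/65753*1/15 + 12658/65753*1/15 + 10151/65753*1/15 = 10151/65753 = pi_4  (ok)

Answer: 10960/65753 12592/65753 19392/65753 12658/65753 10151/65753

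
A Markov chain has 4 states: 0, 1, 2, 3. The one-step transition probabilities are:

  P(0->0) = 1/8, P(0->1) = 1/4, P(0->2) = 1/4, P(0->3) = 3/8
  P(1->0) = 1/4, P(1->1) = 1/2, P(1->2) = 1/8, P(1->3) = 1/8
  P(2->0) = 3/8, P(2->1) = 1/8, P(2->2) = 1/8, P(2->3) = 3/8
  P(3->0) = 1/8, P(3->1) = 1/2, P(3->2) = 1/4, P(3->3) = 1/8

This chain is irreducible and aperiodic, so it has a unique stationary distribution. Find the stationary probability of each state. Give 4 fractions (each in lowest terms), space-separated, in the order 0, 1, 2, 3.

The stationary distribution satisfies pi = pi * P, i.e.:
  pi_0 = 1/8*pi_0 + 1/4*pi_1 + 3/8*pi_2 + 1/8*pi_3
  pi_1 = 1/4*pi_0 + 1/2*pi_1 + 1/8*pi_2 + 1/2*pi_3
  pi_2 = 1/4*pi_0 + 1/8*pi_1 + 1/8*pi_2 + 1/4*pi_3
  pi_3 = 3/8*pi_0 + 1/8*pi_1 + 3/8*pi_2 + 1/8*pi_3
with normalization: pi_0 + pi_1 + pi_2 + pi_3 = 1.

Using the first 3 balance equations plus normalization, the linear system A*pi = b is:
  [-7/8, 1/4, 3/8, 1/8] . pi = 0
  [1/4, -1/2, 1/8, 1/2] . pi = 0
  [1/4, 1/8, -7/8, 1/4] . pi = 0
  [1, 1, 1, 1] . pi = 1

Solving yields:
  pi_0 = 123/566
  pi_1 = 107/283
  pi_2 = 51/283
  pi_3 = 127/566

Verification (pi * P):
  123/566*1/8 + 107/283*1/4 + 51/283*3/8 + 127/566*1/8 = 123/566 = pi_0  (ok)
  123/566*1/4 + 107/283*1/2 + 51/283*1/8 + 127/566*1/2 = 107/283 = pi_1  (ok)
  123/566*1/4 + 107/283*1/8 + 51/283*1/8 + 127/566*1/4 = 51/283 = pi_2  (ok)
  123/566*3/8 + 107/283*1/8 + 51/283*3/8 + 127/566*1/8 = 127/566 = pi_3  (ok)

Answer: 123/566 107/283 51/283 127/566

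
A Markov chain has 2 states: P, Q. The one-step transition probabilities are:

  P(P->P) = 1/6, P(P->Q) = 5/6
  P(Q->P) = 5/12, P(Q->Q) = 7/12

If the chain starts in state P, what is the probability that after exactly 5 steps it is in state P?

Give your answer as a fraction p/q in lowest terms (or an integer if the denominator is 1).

Answer: 511/1536

Derivation:
Computing P^5 by repeated multiplication:
P^1 =
  P: [1/6, 5/6]
  Q: [5/12, 7/12]
P^2 =
  P: [3/8, 5/8]
  Q: [5/16, 11/16]
P^3 =
  P: [31/96, 65/96]
  Q: [65/192, 127/192]
P^4 =
  P: [43/128, 85/128]
  Q: [85/256, 171/256]
P^5 =
  P: [511/1536, 1025/1536]
  Q: [1025/3072, 2047/3072]

(P^5)[P -> P] = 511/1536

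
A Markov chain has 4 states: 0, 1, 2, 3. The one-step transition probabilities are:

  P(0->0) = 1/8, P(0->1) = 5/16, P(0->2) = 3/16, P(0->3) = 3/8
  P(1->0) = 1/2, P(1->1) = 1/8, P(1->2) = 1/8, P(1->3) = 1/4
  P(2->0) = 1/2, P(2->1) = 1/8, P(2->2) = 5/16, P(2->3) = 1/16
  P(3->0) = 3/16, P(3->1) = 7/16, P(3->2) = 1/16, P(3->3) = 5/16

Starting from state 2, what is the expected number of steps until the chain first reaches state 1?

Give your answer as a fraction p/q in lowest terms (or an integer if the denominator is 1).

Answer: 4624/1161

Derivation:
Let h_i = expected steps to first reach 1 from state i.
Boundary: h_1 = 0.
First-step equations for the other states:
  h_0 = 1 + 1/8*h_0 + 5/16*h_1 + 3/16*h_2 + 3/8*h_3
  h_2 = 1 + 1/2*h_0 + 1/8*h_1 + 5/16*h_2 + 1/16*h_3
  h_3 = 1 + 3/16*h_0 + 7/16*h_1 + 1/16*h_2 + 5/16*h_3

Substituting h_1 = 0 and rearranging gives the linear system (I - Q) h = 1:
  [7/8, -3/16, -3/8] . (h_0, h_2, h_3) = 1
  [-1/2, 11/16, -1/16] . (h_0, h_2, h_3) = 1
  [-3/16, -1/16, 11/16] . (h_0, h_2, h_3) = 1

Solving yields:
  h_0 = 1216/387
  h_2 = 4624/1161
  h_3 = 3104/1161

Starting state is 2, so the expected hitting time is h_2 = 4624/1161.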